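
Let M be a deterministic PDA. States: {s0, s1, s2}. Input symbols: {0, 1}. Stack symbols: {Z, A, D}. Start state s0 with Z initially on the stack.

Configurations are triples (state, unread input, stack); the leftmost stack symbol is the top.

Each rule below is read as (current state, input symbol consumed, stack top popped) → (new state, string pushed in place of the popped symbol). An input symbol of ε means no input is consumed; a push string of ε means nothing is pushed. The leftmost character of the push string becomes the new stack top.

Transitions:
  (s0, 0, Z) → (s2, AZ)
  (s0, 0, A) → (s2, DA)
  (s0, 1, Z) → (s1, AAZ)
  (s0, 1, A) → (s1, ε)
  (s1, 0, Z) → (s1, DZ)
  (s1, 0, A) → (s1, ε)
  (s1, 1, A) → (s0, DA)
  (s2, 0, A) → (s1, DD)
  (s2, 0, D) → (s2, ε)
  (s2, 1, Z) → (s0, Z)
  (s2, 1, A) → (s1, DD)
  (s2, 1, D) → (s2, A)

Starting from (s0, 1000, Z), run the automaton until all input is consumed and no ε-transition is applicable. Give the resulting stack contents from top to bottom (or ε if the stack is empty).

(s0, 1000, Z)
  read 1, top Z: go to s1, push AAZ → (s1, 000, AAZ)
  read 0, top A: go to s1, push ε → (s1, 00, AZ)
  read 0, top A: go to s1, push ε → (s1, 0, Z)
  read 0, top Z: go to s1, push DZ → (s1, ε, DZ)
All input consumed in state s1 with stack DZ.

DZ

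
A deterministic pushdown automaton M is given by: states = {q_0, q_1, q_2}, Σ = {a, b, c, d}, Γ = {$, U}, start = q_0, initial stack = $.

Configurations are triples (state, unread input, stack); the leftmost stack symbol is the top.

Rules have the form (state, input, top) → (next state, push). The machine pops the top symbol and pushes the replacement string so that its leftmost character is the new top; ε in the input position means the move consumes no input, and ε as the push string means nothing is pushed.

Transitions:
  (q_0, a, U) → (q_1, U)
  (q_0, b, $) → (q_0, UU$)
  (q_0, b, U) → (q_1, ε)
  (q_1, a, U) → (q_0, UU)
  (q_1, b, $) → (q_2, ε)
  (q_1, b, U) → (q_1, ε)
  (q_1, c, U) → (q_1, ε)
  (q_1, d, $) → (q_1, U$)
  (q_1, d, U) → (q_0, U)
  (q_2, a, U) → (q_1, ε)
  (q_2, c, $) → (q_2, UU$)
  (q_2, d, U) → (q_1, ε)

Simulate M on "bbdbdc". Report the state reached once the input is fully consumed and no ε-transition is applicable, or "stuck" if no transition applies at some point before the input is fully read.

q_1

(q_0, bbdbdc, $)
  read b, top $: go to q_0, push UU$ → (q_0, bdbdc, UU$)
  read b, top U: go to q_1, push ε → (q_1, dbdc, U$)
  read d, top U: go to q_0, push U → (q_0, bdc, U$)
  read b, top U: go to q_1, push ε → (q_1, dc, $)
  read d, top $: go to q_1, push U$ → (q_1, c, U$)
  read c, top U: go to q_1, push ε → (q_1, ε, $)
All input consumed; M is in state q_1.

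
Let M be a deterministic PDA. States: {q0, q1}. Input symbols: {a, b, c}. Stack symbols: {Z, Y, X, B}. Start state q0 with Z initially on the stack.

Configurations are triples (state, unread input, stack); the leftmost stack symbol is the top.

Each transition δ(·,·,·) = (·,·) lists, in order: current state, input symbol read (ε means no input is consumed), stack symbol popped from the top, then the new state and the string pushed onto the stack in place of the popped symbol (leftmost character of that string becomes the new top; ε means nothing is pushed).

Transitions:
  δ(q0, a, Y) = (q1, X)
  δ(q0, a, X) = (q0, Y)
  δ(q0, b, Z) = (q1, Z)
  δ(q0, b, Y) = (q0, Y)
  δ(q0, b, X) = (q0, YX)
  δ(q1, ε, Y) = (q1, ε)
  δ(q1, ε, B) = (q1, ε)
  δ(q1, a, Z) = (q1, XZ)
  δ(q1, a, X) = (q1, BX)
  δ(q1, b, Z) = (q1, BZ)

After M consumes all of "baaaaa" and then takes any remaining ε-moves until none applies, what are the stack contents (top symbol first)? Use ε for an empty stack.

XZ

(q0, baaaaa, Z)
  read b, top Z: go to q1, push Z → (q1, aaaaa, Z)
  read a, top Z: go to q1, push XZ → (q1, aaaa, XZ)
  read a, top X: go to q1, push BX → (q1, aaa, BXZ)
  ε-move, top B: go to q1, push ε → (q1, aaa, XZ)
  read a, top X: go to q1, push BX → (q1, aa, BXZ)
  ε-move, top B: go to q1, push ε → (q1, aa, XZ)
  read a, top X: go to q1, push BX → (q1, a, BXZ)
  ε-move, top B: go to q1, push ε → (q1, a, XZ)
  read a, top X: go to q1, push BX → (q1, ε, BXZ)
  ε-move, top B: go to q1, push ε → (q1, ε, XZ)
All input consumed in state q1 with stack XZ.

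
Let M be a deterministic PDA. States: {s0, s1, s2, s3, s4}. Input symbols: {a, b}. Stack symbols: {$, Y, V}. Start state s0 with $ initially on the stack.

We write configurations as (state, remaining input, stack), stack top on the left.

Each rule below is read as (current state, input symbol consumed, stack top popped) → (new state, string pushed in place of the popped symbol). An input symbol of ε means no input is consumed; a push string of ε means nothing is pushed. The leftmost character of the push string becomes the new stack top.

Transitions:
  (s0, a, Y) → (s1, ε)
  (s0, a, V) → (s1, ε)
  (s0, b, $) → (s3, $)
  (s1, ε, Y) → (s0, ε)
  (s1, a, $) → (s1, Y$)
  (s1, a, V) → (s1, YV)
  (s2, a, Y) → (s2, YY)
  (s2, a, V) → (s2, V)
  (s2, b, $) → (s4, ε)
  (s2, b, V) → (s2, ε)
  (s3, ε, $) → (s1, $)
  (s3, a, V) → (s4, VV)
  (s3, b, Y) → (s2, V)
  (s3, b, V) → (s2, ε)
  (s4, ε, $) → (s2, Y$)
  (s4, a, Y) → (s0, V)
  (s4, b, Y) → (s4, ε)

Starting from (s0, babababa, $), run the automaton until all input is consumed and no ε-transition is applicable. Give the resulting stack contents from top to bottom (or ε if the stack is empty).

(s0, babababa, $) ⊢ (s3, abababa, $) ⊢ (s1, abababa, $) ⊢ (s1, bababa, Y$) ⊢ (s0, bababa, $) ⊢ (s3, ababa, $) ⊢ (s1, ababa, $) ⊢ (s1, baba, Y$) ⊢ (s0, baba, $) ⊢ (s3, aba, $) ⊢ (s1, aba, $) ⊢ (s1, ba, Y$) ⊢ (s0, ba, $) ⊢ (s3, a, $) ⊢ (s1, a, $) ⊢ (s1, ε, Y$) ⊢ (s0, ε, $)
All input consumed in state s0 with stack $.

$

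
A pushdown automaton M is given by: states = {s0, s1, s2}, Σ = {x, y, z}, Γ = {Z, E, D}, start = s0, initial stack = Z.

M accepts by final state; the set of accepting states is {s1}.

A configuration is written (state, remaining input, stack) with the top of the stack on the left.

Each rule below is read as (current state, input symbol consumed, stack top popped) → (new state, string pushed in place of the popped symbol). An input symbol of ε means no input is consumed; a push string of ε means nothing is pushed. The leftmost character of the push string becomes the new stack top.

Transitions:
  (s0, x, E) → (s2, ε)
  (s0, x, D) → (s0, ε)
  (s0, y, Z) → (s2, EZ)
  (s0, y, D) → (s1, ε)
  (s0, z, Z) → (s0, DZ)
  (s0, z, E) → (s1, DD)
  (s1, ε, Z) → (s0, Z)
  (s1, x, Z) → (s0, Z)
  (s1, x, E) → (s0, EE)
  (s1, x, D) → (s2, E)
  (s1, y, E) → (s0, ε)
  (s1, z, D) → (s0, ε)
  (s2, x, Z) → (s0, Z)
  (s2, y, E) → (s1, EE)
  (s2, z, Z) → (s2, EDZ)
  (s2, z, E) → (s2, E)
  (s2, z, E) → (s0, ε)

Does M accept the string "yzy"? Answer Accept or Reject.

One accepting computation: (s0, yzy, Z) ⊢ (s2, zy, EZ) ⊢ (s2, y, EZ) ⊢ (s1, ε, EEZ)
All input consumed and state s1 ∈ F.

Accept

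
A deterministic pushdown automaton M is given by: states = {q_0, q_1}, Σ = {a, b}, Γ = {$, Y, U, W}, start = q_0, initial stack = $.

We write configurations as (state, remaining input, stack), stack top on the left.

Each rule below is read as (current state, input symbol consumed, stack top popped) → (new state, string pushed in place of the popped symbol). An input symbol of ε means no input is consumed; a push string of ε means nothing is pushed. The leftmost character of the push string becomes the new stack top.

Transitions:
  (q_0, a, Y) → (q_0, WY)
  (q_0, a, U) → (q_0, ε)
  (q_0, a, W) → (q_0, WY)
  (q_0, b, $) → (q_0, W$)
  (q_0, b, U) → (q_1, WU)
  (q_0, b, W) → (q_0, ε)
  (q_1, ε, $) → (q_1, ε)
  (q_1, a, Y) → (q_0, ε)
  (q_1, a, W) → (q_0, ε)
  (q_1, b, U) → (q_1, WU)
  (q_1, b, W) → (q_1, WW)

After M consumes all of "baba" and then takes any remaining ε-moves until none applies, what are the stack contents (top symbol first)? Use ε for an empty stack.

WY$

(q_0, baba, $)
  read b, top $: go to q_0, push W$ → (q_0, aba, W$)
  read a, top W: go to q_0, push WY → (q_0, ba, WY$)
  read b, top W: go to q_0, push ε → (q_0, a, Y$)
  read a, top Y: go to q_0, push WY → (q_0, ε, WY$)
All input consumed in state q_0 with stack WY$.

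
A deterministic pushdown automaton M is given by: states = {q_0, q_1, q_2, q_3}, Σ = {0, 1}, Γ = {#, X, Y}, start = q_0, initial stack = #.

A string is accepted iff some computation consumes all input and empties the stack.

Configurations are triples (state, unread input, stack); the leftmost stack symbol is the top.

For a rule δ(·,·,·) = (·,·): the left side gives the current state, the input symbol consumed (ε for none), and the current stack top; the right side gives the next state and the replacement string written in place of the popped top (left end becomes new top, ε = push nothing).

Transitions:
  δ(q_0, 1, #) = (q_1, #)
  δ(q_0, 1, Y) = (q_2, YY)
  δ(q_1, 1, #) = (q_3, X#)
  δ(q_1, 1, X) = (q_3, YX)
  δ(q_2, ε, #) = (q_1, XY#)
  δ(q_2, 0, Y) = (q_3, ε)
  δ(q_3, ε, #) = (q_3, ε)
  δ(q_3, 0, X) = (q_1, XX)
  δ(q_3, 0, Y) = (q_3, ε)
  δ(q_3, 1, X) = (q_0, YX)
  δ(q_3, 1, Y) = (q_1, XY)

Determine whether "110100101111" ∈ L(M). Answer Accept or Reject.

(q_0, 110100101111, #)
  read 1, top #: go to q_1, push # → (q_1, 10100101111, #)
  read 1, top #: go to q_3, push X# → (q_3, 0100101111, X#)
  read 0, top X: go to q_1, push XX → (q_1, 100101111, XX#)
  read 1, top X: go to q_3, push YX → (q_3, 00101111, YXX#)
  read 0, top Y: go to q_3, push ε → (q_3, 0101111, XX#)
  read 0, top X: go to q_1, push XX → (q_1, 101111, XXX#)
  read 1, top X: go to q_3, push YX → (q_3, 01111, YXXX#)
  read 0, top Y: go to q_3, push ε → (q_3, 1111, XXX#)
  read 1, top X: go to q_0, push YX → (q_0, 111, YXXX#)
  read 1, top Y: go to q_2, push YY → (q_2, 11, YYXXX#)
No transition applies at (q_2, 11, YYXXX#); input not fully consumed.

Reject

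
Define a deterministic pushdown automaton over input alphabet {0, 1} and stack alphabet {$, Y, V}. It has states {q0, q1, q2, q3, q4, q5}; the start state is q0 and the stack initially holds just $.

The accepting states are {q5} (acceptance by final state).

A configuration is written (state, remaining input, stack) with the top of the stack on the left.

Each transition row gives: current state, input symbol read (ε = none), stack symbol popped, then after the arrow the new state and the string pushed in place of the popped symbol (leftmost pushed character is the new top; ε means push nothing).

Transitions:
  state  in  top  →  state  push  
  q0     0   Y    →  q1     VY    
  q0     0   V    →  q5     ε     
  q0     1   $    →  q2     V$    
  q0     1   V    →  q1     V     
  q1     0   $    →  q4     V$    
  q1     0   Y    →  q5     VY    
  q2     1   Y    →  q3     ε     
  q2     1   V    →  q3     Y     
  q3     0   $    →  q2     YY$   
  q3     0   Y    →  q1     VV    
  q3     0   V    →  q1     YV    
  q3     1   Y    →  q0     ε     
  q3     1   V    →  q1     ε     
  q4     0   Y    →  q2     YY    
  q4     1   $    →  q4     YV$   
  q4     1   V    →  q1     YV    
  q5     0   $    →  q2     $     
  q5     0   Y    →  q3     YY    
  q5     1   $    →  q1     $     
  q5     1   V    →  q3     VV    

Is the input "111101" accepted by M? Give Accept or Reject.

(q0, 111101, $) ⊢ (q2, 11101, V$) ⊢ (q3, 1101, Y$) ⊢ (q0, 101, $) ⊢ (q2, 01, V$)
No transition applies at (q2, 01, V$); input not fully consumed.

Reject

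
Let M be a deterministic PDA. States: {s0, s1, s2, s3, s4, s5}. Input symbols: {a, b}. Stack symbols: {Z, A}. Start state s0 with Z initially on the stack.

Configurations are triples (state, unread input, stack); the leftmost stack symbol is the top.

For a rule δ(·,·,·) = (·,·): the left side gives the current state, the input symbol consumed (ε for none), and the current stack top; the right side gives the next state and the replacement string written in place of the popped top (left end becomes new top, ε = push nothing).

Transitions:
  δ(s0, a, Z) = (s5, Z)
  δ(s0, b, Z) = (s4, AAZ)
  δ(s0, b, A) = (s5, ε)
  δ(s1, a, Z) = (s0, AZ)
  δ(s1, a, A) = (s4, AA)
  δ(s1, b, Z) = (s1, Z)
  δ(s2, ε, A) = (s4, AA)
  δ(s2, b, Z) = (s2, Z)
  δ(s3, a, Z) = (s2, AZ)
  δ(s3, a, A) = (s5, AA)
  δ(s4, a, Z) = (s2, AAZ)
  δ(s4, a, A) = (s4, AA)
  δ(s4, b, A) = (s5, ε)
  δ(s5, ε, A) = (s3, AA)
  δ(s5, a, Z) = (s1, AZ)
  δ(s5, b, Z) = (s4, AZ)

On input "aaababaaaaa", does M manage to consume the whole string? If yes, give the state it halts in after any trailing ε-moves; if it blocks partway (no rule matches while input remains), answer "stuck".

(s0, aaababaaaaa, Z) ⊢ (s5, aababaaaaa, Z) ⊢ (s1, ababaaaaa, AZ) ⊢ (s4, babaaaaa, AAZ) ⊢ (s5, abaaaaa, AZ) ⊢ (s3, abaaaaa, AAZ) ⊢ (s5, baaaaa, AAAZ) ⊢ (s3, baaaaa, AAAAZ)
No transition for (s3, b, top A); M blocks with input baaaaa remaining.

stuck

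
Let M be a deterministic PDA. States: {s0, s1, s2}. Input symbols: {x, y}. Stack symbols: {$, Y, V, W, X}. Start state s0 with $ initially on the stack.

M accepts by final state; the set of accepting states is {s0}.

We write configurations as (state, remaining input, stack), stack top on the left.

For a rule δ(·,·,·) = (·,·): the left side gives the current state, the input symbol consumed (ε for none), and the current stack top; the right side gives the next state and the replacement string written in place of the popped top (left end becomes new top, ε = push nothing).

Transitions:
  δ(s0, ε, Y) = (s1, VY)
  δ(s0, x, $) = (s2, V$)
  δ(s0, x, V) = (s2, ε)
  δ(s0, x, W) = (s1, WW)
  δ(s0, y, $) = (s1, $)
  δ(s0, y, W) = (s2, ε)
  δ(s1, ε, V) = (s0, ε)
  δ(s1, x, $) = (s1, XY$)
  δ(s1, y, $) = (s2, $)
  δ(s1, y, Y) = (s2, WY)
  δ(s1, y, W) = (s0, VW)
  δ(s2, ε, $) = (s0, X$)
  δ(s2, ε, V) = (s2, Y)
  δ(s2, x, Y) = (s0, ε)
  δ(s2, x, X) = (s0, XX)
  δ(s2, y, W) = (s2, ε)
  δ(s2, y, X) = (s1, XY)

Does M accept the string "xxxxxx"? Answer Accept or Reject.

(s0, xxxxxx, $)
  read x, top $: go to s2, push V$ → (s2, xxxxx, V$)
  ε-move, top V: go to s2, push Y → (s2, xxxxx, Y$)
  read x, top Y: go to s0, push ε → (s0, xxxx, $)
  read x, top $: go to s2, push V$ → (s2, xxx, V$)
  ε-move, top V: go to s2, push Y → (s2, xxx, Y$)
  read x, top Y: go to s0, push ε → (s0, xx, $)
  read x, top $: go to s2, push V$ → (s2, x, V$)
  ε-move, top V: go to s2, push Y → (s2, x, Y$)
  read x, top Y: go to s0, push ε → (s0, ε, $)
All input consumed; state s0 ∈ F.

Accept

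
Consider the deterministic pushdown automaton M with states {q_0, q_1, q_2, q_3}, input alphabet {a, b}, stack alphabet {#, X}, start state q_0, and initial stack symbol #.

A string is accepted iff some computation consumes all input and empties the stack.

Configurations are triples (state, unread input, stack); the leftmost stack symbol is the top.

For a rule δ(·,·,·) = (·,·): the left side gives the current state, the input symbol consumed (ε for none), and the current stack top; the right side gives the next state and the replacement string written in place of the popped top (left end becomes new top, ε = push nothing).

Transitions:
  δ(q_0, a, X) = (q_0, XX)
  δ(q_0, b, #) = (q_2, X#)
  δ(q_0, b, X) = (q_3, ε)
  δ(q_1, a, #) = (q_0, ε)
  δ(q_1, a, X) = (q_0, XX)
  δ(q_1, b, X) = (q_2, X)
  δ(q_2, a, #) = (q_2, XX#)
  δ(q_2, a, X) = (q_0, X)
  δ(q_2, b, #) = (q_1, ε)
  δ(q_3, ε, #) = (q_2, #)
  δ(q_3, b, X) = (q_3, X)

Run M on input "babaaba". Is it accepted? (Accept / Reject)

Reject

(q_0, babaaba, #)
  read b, top #: go to q_2, push X# → (q_2, abaaba, X#)
  read a, top X: go to q_0, push X → (q_0, baaba, X#)
  read b, top X: go to q_3, push ε → (q_3, aaba, #)
  ε-move, top #: go to q_2, push # → (q_2, aaba, #)
  read a, top #: go to q_2, push XX# → (q_2, aba, XX#)
  read a, top X: go to q_0, push X → (q_0, ba, XX#)
  read b, top X: go to q_3, push ε → (q_3, a, X#)
No transition applies at (q_3, a, X#); input not fully consumed.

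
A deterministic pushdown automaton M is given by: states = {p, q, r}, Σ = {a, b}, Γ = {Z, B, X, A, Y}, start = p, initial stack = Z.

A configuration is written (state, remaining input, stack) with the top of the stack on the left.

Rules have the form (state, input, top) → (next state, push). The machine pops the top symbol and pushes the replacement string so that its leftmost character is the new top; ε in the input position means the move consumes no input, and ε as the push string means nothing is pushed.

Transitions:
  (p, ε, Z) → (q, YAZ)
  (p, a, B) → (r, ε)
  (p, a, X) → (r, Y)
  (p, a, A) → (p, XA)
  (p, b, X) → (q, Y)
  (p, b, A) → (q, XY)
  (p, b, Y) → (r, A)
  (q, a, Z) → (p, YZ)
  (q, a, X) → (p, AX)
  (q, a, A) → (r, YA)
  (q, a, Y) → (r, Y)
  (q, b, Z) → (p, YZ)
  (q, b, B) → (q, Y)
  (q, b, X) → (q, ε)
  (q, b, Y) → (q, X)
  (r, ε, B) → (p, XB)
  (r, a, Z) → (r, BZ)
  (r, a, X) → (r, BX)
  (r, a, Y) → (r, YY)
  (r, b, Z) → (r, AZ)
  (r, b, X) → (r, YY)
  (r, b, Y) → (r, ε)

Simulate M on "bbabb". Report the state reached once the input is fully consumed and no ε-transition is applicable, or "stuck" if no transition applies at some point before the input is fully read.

(p, bbabb, Z)
  ε-move, top Z: go to q, push YAZ → (q, bbabb, YAZ)
  read b, top Y: go to q, push X → (q, babb, XAZ)
  read b, top X: go to q, push ε → (q, abb, AZ)
  read a, top A: go to r, push YA → (r, bb, YAZ)
  read b, top Y: go to r, push ε → (r, b, AZ)
No transition for (r, b, top A); M blocks with input b remaining.

stuck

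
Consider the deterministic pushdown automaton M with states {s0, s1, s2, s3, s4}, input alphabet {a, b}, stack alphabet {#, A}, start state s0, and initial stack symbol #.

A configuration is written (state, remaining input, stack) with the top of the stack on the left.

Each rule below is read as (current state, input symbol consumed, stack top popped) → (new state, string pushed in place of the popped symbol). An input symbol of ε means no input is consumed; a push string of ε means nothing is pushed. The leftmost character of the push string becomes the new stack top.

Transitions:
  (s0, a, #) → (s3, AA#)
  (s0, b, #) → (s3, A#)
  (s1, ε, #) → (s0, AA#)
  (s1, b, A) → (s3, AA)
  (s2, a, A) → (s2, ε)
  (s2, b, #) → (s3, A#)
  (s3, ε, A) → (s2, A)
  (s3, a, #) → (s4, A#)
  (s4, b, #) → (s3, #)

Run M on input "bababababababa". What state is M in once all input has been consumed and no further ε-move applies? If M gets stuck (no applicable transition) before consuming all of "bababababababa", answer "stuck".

s2

(s0, bababababababa, #)
  read b, top #: go to s3, push A# → (s3, ababababababa, A#)
  ε-move, top A: go to s2, push A → (s2, ababababababa, A#)
  read a, top A: go to s2, push ε → (s2, babababababa, #)
  read b, top #: go to s3, push A# → (s3, abababababa, A#)
  ε-move, top A: go to s2, push A → (s2, abababababa, A#)
  read a, top A: go to s2, push ε → (s2, bababababa, #)
  read b, top #: go to s3, push A# → (s3, ababababa, A#)
  ε-move, top A: go to s2, push A → (s2, ababababa, A#)
  read a, top A: go to s2, push ε → (s2, babababa, #)
  read b, top #: go to s3, push A# → (s3, abababa, A#)
  ε-move, top A: go to s2, push A → (s2, abababa, A#)
  read a, top A: go to s2, push ε → (s2, bababa, #)
  read b, top #: go to s3, push A# → (s3, ababa, A#)
  ε-move, top A: go to s2, push A → (s2, ababa, A#)
  read a, top A: go to s2, push ε → (s2, baba, #)
  read b, top #: go to s3, push A# → (s3, aba, A#)
  ε-move, top A: go to s2, push A → (s2, aba, A#)
  read a, top A: go to s2, push ε → (s2, ba, #)
  read b, top #: go to s3, push A# → (s3, a, A#)
  ε-move, top A: go to s2, push A → (s2, a, A#)
  read a, top A: go to s2, push ε → (s2, ε, #)
All input consumed; M is in state s2.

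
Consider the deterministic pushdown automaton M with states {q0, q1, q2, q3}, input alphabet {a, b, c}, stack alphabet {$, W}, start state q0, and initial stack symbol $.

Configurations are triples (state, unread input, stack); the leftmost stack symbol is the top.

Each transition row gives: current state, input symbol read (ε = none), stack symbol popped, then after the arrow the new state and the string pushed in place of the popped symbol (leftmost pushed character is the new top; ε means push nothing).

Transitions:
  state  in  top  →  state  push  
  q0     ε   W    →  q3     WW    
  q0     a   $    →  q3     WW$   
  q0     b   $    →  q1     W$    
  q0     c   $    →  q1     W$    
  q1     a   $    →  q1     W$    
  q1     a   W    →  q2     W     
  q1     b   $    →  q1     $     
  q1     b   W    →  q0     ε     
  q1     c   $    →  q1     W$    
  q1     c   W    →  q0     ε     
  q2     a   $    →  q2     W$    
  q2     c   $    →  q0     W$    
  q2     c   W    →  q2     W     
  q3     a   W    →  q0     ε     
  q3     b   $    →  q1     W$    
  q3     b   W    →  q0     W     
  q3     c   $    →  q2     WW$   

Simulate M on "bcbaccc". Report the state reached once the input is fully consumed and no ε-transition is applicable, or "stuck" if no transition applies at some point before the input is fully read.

(q0, bcbaccc, $)
  read b, top $: go to q1, push W$ → (q1, cbaccc, W$)
  read c, top W: go to q0, push ε → (q0, baccc, $)
  read b, top $: go to q1, push W$ → (q1, accc, W$)
  read a, top W: go to q2, push W → (q2, ccc, W$)
  read c, top W: go to q2, push W → (q2, cc, W$)
  read c, top W: go to q2, push W → (q2, c, W$)
  read c, top W: go to q2, push W → (q2, ε, W$)
All input consumed; M is in state q2.

q2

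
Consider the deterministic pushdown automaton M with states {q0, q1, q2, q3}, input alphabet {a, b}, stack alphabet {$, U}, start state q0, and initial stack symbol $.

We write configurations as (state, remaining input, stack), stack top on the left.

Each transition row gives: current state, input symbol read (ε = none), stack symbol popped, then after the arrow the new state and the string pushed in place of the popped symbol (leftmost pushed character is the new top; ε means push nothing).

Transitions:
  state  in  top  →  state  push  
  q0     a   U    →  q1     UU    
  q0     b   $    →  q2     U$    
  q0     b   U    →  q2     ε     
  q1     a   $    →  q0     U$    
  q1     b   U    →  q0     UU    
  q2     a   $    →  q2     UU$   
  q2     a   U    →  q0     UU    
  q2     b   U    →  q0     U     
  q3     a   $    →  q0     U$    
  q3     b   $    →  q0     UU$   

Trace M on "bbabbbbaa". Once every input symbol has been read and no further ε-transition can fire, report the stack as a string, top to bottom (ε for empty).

(q0, bbabbbbaa, $)
  read b, top $: go to q2, push U$ → (q2, babbbbaa, U$)
  read b, top U: go to q0, push U → (q0, abbbbaa, U$)
  read a, top U: go to q1, push UU → (q1, bbbbaa, UU$)
  read b, top U: go to q0, push UU → (q0, bbbaa, UUU$)
  read b, top U: go to q2, push ε → (q2, bbaa, UU$)
  read b, top U: go to q0, push U → (q0, baa, UU$)
  read b, top U: go to q2, push ε → (q2, aa, U$)
  read a, top U: go to q0, push UU → (q0, a, UU$)
  read a, top U: go to q1, push UU → (q1, ε, UUU$)
All input consumed in state q1 with stack UUU$.

UUU$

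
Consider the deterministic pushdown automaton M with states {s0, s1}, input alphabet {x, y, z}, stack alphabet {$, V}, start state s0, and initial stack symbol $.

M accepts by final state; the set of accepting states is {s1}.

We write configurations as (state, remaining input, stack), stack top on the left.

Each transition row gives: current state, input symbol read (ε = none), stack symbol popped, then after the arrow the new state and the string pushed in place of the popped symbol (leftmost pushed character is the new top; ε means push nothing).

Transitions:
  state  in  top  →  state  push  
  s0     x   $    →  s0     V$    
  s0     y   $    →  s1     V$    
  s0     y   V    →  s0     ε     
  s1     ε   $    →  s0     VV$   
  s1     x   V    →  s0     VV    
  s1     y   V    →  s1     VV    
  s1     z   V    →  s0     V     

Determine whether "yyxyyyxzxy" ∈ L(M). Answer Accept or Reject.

Reject

(s0, yyxyyyxzxy, $)
  read y, top $: go to s1, push V$ → (s1, yxyyyxzxy, V$)
  read y, top V: go to s1, push VV → (s1, xyyyxzxy, VV$)
  read x, top V: go to s0, push VV → (s0, yyyxzxy, VVV$)
  read y, top V: go to s0, push ε → (s0, yyxzxy, VV$)
  read y, top V: go to s0, push ε → (s0, yxzxy, V$)
  read y, top V: go to s0, push ε → (s0, xzxy, $)
  read x, top $: go to s0, push V$ → (s0, zxy, V$)
No transition applies at (s0, zxy, V$); input not fully consumed.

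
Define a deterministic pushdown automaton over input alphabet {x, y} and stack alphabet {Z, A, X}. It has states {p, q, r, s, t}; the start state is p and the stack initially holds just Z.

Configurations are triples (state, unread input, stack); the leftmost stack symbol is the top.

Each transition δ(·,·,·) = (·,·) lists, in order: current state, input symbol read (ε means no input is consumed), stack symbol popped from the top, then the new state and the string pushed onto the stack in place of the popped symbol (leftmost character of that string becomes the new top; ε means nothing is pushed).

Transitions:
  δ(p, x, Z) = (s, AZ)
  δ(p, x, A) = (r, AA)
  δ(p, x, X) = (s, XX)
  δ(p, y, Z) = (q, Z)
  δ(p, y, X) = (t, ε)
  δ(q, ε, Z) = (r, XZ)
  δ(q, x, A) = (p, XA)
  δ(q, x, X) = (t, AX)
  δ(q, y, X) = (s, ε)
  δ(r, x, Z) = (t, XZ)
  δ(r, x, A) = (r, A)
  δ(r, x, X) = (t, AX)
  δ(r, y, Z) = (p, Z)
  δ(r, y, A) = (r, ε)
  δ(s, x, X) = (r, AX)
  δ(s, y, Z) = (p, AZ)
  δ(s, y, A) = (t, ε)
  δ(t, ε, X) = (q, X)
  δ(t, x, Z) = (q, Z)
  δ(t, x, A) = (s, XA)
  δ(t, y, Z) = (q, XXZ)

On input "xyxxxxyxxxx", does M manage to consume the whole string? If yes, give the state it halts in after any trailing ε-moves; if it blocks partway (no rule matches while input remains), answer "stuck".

r

(p, xyxxxxyxxxx, Z) ⊢ (s, yxxxxyxxxx, AZ) ⊢ (t, xxxxyxxxx, Z) ⊢ (q, xxxyxxxx, Z) ⊢ (r, xxxyxxxx, XZ) ⊢ (t, xxyxxxx, AXZ) ⊢ (s, xyxxxx, XAXZ) ⊢ (r, yxxxx, AXAXZ) ⊢ (r, xxxx, XAXZ) ⊢ (t, xxx, AXAXZ) ⊢ (s, xx, XAXAXZ) ⊢ (r, x, AXAXAXZ) ⊢ (r, ε, AXAXAXZ)
All input consumed; M is in state r.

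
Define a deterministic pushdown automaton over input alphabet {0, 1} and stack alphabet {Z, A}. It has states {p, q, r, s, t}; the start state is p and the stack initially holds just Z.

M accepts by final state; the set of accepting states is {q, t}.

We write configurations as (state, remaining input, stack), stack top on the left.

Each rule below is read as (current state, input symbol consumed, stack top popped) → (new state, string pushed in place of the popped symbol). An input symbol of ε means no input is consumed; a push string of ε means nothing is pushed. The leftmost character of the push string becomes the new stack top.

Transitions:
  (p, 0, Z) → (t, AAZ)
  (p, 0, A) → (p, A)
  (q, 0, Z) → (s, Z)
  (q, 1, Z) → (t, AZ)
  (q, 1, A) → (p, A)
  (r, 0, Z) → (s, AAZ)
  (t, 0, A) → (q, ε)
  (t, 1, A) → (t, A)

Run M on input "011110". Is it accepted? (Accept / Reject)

(p, 011110, Z)
  read 0, top Z: go to t, push AAZ → (t, 11110, AAZ)
  read 1, top A: go to t, push A → (t, 1110, AAZ)
  read 1, top A: go to t, push A → (t, 110, AAZ)
  read 1, top A: go to t, push A → (t, 10, AAZ)
  read 1, top A: go to t, push A → (t, 0, AAZ)
  read 0, top A: go to q, push ε → (q, ε, AZ)
All input consumed; state q ∈ F.

Accept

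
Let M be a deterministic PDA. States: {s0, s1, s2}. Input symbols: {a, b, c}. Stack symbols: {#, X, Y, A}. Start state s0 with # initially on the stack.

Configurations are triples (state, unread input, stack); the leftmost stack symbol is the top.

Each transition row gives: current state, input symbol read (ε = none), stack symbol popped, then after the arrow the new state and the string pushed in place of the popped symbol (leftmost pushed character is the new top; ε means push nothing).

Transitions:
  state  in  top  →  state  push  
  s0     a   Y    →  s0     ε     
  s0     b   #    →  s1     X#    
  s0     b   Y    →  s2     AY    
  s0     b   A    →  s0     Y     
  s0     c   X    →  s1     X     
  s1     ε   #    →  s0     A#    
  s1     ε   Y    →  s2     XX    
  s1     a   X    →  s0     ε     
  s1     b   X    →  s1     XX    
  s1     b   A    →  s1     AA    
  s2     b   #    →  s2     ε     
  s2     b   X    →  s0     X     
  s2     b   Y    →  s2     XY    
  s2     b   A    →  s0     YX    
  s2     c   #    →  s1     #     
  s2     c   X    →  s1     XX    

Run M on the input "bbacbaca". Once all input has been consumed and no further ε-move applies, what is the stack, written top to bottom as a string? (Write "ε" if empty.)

(s0, bbacbaca, #)
  read b, top #: go to s1, push X# → (s1, bacbaca, X#)
  read b, top X: go to s1, push XX → (s1, acbaca, XX#)
  read a, top X: go to s0, push ε → (s0, cbaca, X#)
  read c, top X: go to s1, push X → (s1, baca, X#)
  read b, top X: go to s1, push XX → (s1, aca, XX#)
  read a, top X: go to s0, push ε → (s0, ca, X#)
  read c, top X: go to s1, push X → (s1, a, X#)
  read a, top X: go to s0, push ε → (s0, ε, #)
All input consumed in state s0 with stack #.

#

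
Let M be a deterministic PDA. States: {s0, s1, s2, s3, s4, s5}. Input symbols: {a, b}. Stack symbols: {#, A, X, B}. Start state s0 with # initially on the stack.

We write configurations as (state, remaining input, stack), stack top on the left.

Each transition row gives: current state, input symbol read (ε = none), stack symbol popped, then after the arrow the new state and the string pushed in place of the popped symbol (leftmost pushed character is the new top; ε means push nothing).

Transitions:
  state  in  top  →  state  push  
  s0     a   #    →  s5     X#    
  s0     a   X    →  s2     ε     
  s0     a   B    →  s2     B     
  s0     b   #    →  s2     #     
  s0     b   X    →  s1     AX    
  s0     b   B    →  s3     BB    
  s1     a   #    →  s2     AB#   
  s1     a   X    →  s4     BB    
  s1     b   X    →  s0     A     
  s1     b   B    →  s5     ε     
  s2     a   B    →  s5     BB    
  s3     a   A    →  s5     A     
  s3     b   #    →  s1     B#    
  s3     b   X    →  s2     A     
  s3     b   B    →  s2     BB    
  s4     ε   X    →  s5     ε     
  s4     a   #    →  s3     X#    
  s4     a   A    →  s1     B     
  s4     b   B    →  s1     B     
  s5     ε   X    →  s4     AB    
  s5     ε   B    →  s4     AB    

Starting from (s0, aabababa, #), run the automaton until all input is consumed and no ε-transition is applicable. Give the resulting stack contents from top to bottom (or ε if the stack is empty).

BB#

(s0, aabababa, #) ⊢ (s5, abababa, X#) ⊢ (s4, abababa, AB#) ⊢ (s1, bababa, BB#) ⊢ (s5, ababa, B#) ⊢ (s4, ababa, AB#) ⊢ (s1, baba, BB#) ⊢ (s5, aba, B#) ⊢ (s4, aba, AB#) ⊢ (s1, ba, BB#) ⊢ (s5, a, B#) ⊢ (s4, a, AB#) ⊢ (s1, ε, BB#)
All input consumed in state s1 with stack BB#.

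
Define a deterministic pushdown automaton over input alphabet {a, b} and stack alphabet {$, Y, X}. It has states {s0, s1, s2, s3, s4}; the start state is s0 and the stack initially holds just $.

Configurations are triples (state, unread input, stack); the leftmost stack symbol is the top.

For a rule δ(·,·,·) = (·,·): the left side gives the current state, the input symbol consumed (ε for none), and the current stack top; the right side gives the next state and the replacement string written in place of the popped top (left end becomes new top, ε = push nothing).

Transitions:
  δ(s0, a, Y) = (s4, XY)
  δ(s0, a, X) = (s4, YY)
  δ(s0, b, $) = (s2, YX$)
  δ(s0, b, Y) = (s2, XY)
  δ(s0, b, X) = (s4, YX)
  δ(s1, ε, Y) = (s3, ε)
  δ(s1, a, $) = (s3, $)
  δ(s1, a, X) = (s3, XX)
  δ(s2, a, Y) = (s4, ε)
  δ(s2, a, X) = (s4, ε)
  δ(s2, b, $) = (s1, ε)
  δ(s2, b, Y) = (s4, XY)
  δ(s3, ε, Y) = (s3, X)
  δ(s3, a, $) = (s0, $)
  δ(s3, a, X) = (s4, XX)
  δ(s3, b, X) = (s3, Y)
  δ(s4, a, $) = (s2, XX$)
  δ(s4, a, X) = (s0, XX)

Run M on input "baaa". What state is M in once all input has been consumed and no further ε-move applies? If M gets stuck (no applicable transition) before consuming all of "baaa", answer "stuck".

(s0, baaa, $) ⊢ (s2, aaa, YX$) ⊢ (s4, aa, X$) ⊢ (s0, a, XX$) ⊢ (s4, ε, YYX$)
All input consumed; M is in state s4.

s4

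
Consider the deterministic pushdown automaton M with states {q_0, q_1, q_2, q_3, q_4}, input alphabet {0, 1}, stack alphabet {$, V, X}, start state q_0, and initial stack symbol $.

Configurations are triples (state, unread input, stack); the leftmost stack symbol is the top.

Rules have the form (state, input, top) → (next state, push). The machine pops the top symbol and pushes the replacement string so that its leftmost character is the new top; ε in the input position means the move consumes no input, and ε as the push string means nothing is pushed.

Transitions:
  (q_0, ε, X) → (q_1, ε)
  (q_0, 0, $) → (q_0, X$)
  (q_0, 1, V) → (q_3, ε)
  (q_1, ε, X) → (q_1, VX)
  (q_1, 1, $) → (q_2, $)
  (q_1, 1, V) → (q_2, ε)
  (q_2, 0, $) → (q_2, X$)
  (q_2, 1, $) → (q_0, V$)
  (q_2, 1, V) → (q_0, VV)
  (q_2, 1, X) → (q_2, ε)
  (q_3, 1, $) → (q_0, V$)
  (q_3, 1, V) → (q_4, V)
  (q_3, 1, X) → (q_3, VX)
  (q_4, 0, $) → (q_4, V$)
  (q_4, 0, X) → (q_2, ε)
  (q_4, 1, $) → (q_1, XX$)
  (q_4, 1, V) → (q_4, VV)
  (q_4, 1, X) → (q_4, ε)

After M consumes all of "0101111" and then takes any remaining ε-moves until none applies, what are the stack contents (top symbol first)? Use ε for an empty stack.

V$

(q_0, 0101111, $)
  read 0, top $: go to q_0, push X$ → (q_0, 101111, X$)
  ε-move, top X: go to q_1, push ε → (q_1, 101111, $)
  read 1, top $: go to q_2, push $ → (q_2, 01111, $)
  read 0, top $: go to q_2, push X$ → (q_2, 1111, X$)
  read 1, top X: go to q_2, push ε → (q_2, 111, $)
  read 1, top $: go to q_0, push V$ → (q_0, 11, V$)
  read 1, top V: go to q_3, push ε → (q_3, 1, $)
  read 1, top $: go to q_0, push V$ → (q_0, ε, V$)
All input consumed in state q_0 with stack V$.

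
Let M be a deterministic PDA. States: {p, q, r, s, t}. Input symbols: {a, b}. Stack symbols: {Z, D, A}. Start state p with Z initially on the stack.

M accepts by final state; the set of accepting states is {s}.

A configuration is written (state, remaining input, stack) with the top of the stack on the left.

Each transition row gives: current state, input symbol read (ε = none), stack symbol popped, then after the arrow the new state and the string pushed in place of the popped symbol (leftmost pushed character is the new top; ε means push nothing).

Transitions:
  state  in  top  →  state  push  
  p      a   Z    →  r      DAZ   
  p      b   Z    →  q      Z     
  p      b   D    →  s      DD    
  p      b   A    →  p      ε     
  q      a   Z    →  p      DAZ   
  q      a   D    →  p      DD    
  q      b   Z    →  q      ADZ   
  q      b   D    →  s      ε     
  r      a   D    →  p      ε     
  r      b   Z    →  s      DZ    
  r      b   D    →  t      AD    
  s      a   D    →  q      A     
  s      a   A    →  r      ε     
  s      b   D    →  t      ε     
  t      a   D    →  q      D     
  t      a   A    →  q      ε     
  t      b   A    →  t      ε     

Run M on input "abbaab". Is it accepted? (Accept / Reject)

Accept

(p, abbaab, Z)
  read a, top Z: go to r, push DAZ → (r, bbaab, DAZ)
  read b, top D: go to t, push AD → (t, baab, ADAZ)
  read b, top A: go to t, push ε → (t, aab, DAZ)
  read a, top D: go to q, push D → (q, ab, DAZ)
  read a, top D: go to p, push DD → (p, b, DDAZ)
  read b, top D: go to s, push DD → (s, ε, DDDAZ)
All input consumed; state s ∈ F.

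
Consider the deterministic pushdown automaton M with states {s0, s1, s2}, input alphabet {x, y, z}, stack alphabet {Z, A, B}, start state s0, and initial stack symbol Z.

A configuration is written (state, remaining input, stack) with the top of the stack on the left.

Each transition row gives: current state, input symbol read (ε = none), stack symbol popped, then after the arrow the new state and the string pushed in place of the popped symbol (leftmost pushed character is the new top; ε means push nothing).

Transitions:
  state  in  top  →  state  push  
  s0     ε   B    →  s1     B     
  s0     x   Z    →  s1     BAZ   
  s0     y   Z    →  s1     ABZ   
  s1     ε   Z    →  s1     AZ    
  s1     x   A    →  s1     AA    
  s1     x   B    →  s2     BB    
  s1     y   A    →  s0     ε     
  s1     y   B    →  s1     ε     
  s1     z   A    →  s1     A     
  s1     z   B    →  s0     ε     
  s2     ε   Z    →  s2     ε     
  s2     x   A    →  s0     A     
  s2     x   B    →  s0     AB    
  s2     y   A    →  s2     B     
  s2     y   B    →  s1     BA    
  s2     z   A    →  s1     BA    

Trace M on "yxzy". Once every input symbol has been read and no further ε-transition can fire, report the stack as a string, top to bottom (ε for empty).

(s0, yxzy, Z)
  read y, top Z: go to s1, push ABZ → (s1, xzy, ABZ)
  read x, top A: go to s1, push AA → (s1, zy, AABZ)
  read z, top A: go to s1, push A → (s1, y, AABZ)
  read y, top A: go to s0, push ε → (s0, ε, ABZ)
All input consumed in state s0 with stack ABZ.

ABZ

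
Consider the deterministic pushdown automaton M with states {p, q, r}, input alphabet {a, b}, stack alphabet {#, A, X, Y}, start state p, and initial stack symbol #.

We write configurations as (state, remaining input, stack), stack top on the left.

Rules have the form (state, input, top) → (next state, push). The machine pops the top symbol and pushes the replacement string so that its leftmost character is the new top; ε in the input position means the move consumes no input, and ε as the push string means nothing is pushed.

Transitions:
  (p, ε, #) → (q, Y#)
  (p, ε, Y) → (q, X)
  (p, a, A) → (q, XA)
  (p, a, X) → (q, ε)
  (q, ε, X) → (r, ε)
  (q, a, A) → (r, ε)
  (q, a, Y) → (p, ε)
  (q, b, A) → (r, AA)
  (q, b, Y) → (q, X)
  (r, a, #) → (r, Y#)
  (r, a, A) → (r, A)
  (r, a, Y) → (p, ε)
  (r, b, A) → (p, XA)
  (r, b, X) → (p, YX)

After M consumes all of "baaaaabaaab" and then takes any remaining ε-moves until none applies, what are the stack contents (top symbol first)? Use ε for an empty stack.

#

(p, baaaaabaaab, #)
  ε-move, top #: go to q, push Y# → (q, baaaaabaaab, Y#)
  read b, top Y: go to q, push X → (q, aaaaabaaab, X#)
  ε-move, top X: go to r, push ε → (r, aaaaabaaab, #)
  read a, top #: go to r, push Y# → (r, aaaabaaab, Y#)
  read a, top Y: go to p, push ε → (p, aaabaaab, #)
  ε-move, top #: go to q, push Y# → (q, aaabaaab, Y#)
  read a, top Y: go to p, push ε → (p, aabaaab, #)
  ε-move, top #: go to q, push Y# → (q, aabaaab, Y#)
  read a, top Y: go to p, push ε → (p, abaaab, #)
  ε-move, top #: go to q, push Y# → (q, abaaab, Y#)
  read a, top Y: go to p, push ε → (p, baaab, #)
  ε-move, top #: go to q, push Y# → (q, baaab, Y#)
  read b, top Y: go to q, push X → (q, aaab, X#)
  ε-move, top X: go to r, push ε → (r, aaab, #)
  read a, top #: go to r, push Y# → (r, aab, Y#)
  read a, top Y: go to p, push ε → (p, ab, #)
  ε-move, top #: go to q, push Y# → (q, ab, Y#)
  read a, top Y: go to p, push ε → (p, b, #)
  ε-move, top #: go to q, push Y# → (q, b, Y#)
  read b, top Y: go to q, push X → (q, ε, X#)
  ε-move, top X: go to r, push ε → (r, ε, #)
All input consumed in state r with stack #.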